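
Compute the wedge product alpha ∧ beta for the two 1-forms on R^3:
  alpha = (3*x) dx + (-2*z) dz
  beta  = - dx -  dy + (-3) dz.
alpha ∧ beta = (-3*x) dx ∧ dy + (-9*x - 2*z) dx ∧ dz + (-2*z) dy ∧ dz

Distribute the wedge, using dx_i ∧ dx_j = -dx_j ∧ dx_i and dx_i ∧ dx_i = 0. For each pair (i, j) with i < j, the coefficient of dx_i ∧ dx_j in alpha ∧ beta is (alpha_i * beta_j - alpha_j * beta_i). Collecting: alpha ∧ beta = (-3*x) dx ∧ dy + (-9*x - 2*z) dx ∧ dz + (-2*z) dy ∧ dz.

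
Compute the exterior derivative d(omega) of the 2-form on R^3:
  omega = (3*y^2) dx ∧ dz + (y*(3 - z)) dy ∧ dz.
d(omega) = (-6*y) dx ∧ dy ∧ dz

For a 2-form omega = sum_{i<j} g_{ij} dx_i ∧ dx_j, the exterior derivative is
  d(omega) = sum_{i<j} d(g_{ij}) ∧ dx_i ∧ dx_j = sum_{i<j, k} (∂g_{ij}/∂x_k) dx_k ∧ dx_i ∧ dx_j.
Expand each term, using dx_k ∧ dx_i ∧ dx_j = sgn(permutation) dx_{(a)} ∧ dx_{(b)} ∧ dx_{(c)} with (a < b < c) sorted:
  d(3*y^2) includes (∂/∂y)(3*y^2) dy = (6*y) dy, which multiplied by dx ∧ dz gives (-6*y) dx ∧ dy ∧ dz
Collecting like 3-forms: d(omega) = (-6*y) dx ∧ dy ∧ dz.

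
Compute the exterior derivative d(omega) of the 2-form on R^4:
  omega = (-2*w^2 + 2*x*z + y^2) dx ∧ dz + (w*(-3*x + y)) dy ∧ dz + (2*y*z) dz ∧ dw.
d(omega) = (-3*w - 2*y) dx ∧ dy ∧ dz + (-4*w) dx ∧ dz ∧ dw + (-3*x + y + 2*z) dy ∧ dz ∧ dw

For a 2-form omega = sum_{i<j} g_{ij} dx_i ∧ dx_j, the exterior derivative is
  d(omega) = sum_{i<j} d(g_{ij}) ∧ dx_i ∧ dx_j = sum_{i<j, k} (∂g_{ij}/∂x_k) dx_k ∧ dx_i ∧ dx_j.
Expand each term, using dx_k ∧ dx_i ∧ dx_j = sgn(permutation) dx_{(a)} ∧ dx_{(b)} ∧ dx_{(c)} with (a < b < c) sorted:
  d(-2*w^2 + 2*x*z + y^2) includes (∂/∂y)(-2*w^2 + 2*x*z + y^2) dy = (2*y) dy, which multiplied by dx ∧ dz gives (-2*y) dx ∧ dy ∧ dz
  d(-2*w^2 + 2*x*z + y^2) includes (∂/∂w)(-2*w^2 + 2*x*z + y^2) dw = (-4*w) dw, which multiplied by dx ∧ dz gives (-4*w) dx ∧ dz ∧ dw
  d(w*(-3*x + y)) includes (∂/∂x)(w*(-3*x + y)) dx = (-3*w) dx, which multiplied by dy ∧ dz gives (-3*w) dx ∧ dy ∧ dz
  d(w*(-3*x + y)) includes (∂/∂w)(w*(-3*x + y)) dw = (-3*x + y) dw, which multiplied by dy ∧ dz gives (-3*x + y) dy ∧ dz ∧ dw
  d(2*y*z) includes (∂/∂y)(2*y*z) dy = (2*z) dy, which multiplied by dz ∧ dw gives (2*z) dy ∧ dz ∧ dw
Collecting like 3-forms: d(omega) = (-3*w - 2*y) dx ∧ dy ∧ dz + (-4*w) dx ∧ dz ∧ dw + (-3*x + y + 2*z) dy ∧ dz ∧ dw.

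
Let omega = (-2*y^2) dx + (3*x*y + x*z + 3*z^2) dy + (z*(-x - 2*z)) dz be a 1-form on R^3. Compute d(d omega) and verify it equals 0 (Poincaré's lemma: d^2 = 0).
d(d omega) = 0

Step 1: d omega = sum_{i<j} (∂f_j/∂x_i - ∂f_i/∂x_j) dx_i ∧ dx_j:
  coeff of dx ∧ dy: 7*y + z
  coeff of dx ∧ dz: -z
  coeff of dy ∧ dz: -x - 6*z
Step 2: Apply d again to each 2-form coefficient. The only possible 3-form in R^3 is dx ∧ dy ∧ dz, with coefficient
  ∂(coeff of dy∧dz)/∂x - ∂(coeff of dx∧dz)/∂y + ∂(coeff of dx∧dy)/∂z
  = ∂/∂x (-x - 6*z) - ∂/∂y (-z) + ∂/∂z (7*y + z).
Each of these terms simplifies to sums of mixed partials that cancel in pairs. The result is 0 (by equality of mixed partials for smooth functions — Schwarz / Clairaut).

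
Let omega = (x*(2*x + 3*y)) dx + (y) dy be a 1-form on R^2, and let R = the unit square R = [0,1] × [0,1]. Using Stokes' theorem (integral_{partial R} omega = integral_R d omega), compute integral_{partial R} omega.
integral_(partial R) omega = -3/2

Stokes: integral_partial_R omega = integral_R d omega with d omega = (∂Q/∂x - ∂P/∂y) dx ∧ dy.
  ∂Q/∂x = 0
  ∂P/∂y = 3*x
  integrand = ∂Q/∂x - ∂P/∂y = -3*x.
Integrating over R: integral_0^1 integral_0^1 (-3*x) dx dy = -3/2.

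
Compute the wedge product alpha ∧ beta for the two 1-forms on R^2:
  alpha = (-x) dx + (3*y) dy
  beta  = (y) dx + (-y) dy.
alpha ∧ beta = (y*(x - 3*y)) dx ∧ dy

Distribute the wedge, using dx_i ∧ dx_j = -dx_j ∧ dx_i and dx_i ∧ dx_i = 0. For each pair (i, j) with i < j, the coefficient of dx_i ∧ dx_j in alpha ∧ beta is (alpha_i * beta_j - alpha_j * beta_i). Collecting: alpha ∧ beta = (y*(x - 3*y)) dx ∧ dy.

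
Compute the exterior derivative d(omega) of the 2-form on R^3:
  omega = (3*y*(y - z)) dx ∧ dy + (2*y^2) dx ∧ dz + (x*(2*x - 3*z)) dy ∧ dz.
d(omega) = (4*x - 7*y - 3*z) dx ∧ dy ∧ dz

For a 2-form omega = sum_{i<j} g_{ij} dx_i ∧ dx_j, the exterior derivative is
  d(omega) = sum_{i<j} d(g_{ij}) ∧ dx_i ∧ dx_j = sum_{i<j, k} (∂g_{ij}/∂x_k) dx_k ∧ dx_i ∧ dx_j.
Expand each term, using dx_k ∧ dx_i ∧ dx_j = sgn(permutation) dx_{(a)} ∧ dx_{(b)} ∧ dx_{(c)} with (a < b < c) sorted:
  d(3*y*(y - z)) includes (∂/∂z)(3*y*(y - z)) dz = (-3*y) dz, which multiplied by dx ∧ dy gives (-3*y) dx ∧ dy ∧ dz
  d(2*y^2) includes (∂/∂y)(2*y^2) dy = (4*y) dy, which multiplied by dx ∧ dz gives (-4*y) dx ∧ dy ∧ dz
  d(x*(2*x - 3*z)) includes (∂/∂x)(x*(2*x - 3*z)) dx = (4*x - 3*z) dx, which multiplied by dy ∧ dz gives (4*x - 3*z) dx ∧ dy ∧ dz
Collecting like 3-forms: d(omega) = (4*x - 7*y - 3*z) dx ∧ dy ∧ dz.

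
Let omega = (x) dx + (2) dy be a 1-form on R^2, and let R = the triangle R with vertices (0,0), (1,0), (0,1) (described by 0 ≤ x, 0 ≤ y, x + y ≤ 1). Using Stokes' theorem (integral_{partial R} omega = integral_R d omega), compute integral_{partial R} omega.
integral_(partial R) omega = 0

Stokes: integral_partial_R omega = integral_R d omega with d omega = (∂Q/∂x - ∂P/∂y) dx ∧ dy.
  ∂Q/∂x = 0
  ∂P/∂y = 0
  integrand = ∂Q/∂x - ∂P/∂y = 0.
Integrating over R: integral_0^1 integral_0^{1-x} (0) dy dx = 0.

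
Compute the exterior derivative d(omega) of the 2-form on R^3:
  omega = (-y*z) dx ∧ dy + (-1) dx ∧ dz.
d(omega) = (-y) dx ∧ dy ∧ dz

For a 2-form omega = sum_{i<j} g_{ij} dx_i ∧ dx_j, the exterior derivative is
  d(omega) = sum_{i<j} d(g_{ij}) ∧ dx_i ∧ dx_j = sum_{i<j, k} (∂g_{ij}/∂x_k) dx_k ∧ dx_i ∧ dx_j.
Expand each term, using dx_k ∧ dx_i ∧ dx_j = sgn(permutation) dx_{(a)} ∧ dx_{(b)} ∧ dx_{(c)} with (a < b < c) sorted:
  d(-y*z) includes (∂/∂z)(-y*z) dz = (-y) dz, which multiplied by dx ∧ dy gives (-y) dx ∧ dy ∧ dz
Collecting like 3-forms: d(omega) = (-y) dx ∧ dy ∧ dz.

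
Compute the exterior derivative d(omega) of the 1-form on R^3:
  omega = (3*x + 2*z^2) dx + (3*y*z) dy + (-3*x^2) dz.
d(omega) = (-6*x - 4*z) dx ∧ dz + (-3*y) dy ∧ dz

For a 1-form omega = sum_i f_i dx_i, the exterior derivative is
  d(omega) = sum_{i < j} (∂f_j/∂x_i - ∂f_i/∂x_j) dx_i ∧ dx_j.
  coefficient of dx ∧ dz: ∂f_3/∂x - ∂f_1/∂z = ∂(-3*x^2)/∂x - ∂(3*x + 2*z^2)/∂z = -6*x - 4*z
  coefficient of dy ∧ dz: ∂f_3/∂y - ∂f_2/∂z = ∂(-3*x^2)/∂y - ∂(3*y*z)/∂z = -3*y
Assembling: d(omega) = (-6*x - 4*z) dx ∧ dz + (-3*y) dy ∧ dz.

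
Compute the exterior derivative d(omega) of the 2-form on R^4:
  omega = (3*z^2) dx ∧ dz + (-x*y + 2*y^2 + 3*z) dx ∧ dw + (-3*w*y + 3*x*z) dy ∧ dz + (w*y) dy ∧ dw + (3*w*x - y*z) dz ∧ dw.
d(omega) = (x - 4*y) dx ∧ dy ∧ dw + (3*w - 3) dx ∧ dz ∧ dw + (3*z) dx ∧ dy ∧ dz + (-3*y - z) dy ∧ dz ∧ dw

For a 2-form omega = sum_{i<j} g_{ij} dx_i ∧ dx_j, the exterior derivative is
  d(omega) = sum_{i<j} d(g_{ij}) ∧ dx_i ∧ dx_j = sum_{i<j, k} (∂g_{ij}/∂x_k) dx_k ∧ dx_i ∧ dx_j.
Expand each term, using dx_k ∧ dx_i ∧ dx_j = sgn(permutation) dx_{(a)} ∧ dx_{(b)} ∧ dx_{(c)} with (a < b < c) sorted:
  d(-x*y + 2*y^2 + 3*z) includes (∂/∂y)(-x*y + 2*y^2 + 3*z) dy = (-x + 4*y) dy, which multiplied by dx ∧ dw gives (x - 4*y) dx ∧ dy ∧ dw
  d(-x*y + 2*y^2 + 3*z) includes (∂/∂z)(-x*y + 2*y^2 + 3*z) dz = (3) dz, which multiplied by dx ∧ dw gives (-3) dx ∧ dz ∧ dw
  d(-3*w*y + 3*x*z) includes (∂/∂x)(-3*w*y + 3*x*z) dx = (3*z) dx, which multiplied by dy ∧ dz gives (3*z) dx ∧ dy ∧ dz
  d(-3*w*y + 3*x*z) includes (∂/∂w)(-3*w*y + 3*x*z) dw = (-3*y) dw, which multiplied by dy ∧ dz gives (-3*y) dy ∧ dz ∧ dw
  d(3*w*x - y*z) includes (∂/∂x)(3*w*x - y*z) dx = (3*w) dx, which multiplied by dz ∧ dw gives (3*w) dx ∧ dz ∧ dw
  d(3*w*x - y*z) includes (∂/∂y)(3*w*x - y*z) dy = (-z) dy, which multiplied by dz ∧ dw gives (-z) dy ∧ dz ∧ dw
Collecting like 3-forms: d(omega) = (x - 4*y) dx ∧ dy ∧ dw + (3*w - 3) dx ∧ dz ∧ dw + (3*z) dx ∧ dy ∧ dz + (-3*y - z) dy ∧ dz ∧ dw.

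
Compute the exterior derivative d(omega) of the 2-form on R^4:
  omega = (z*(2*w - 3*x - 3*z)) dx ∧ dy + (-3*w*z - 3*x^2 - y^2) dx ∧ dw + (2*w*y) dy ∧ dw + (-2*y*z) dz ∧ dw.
d(omega) = (2*w - 3*x - 6*z) dx ∧ dy ∧ dz + (2*y + 2*z) dx ∧ dy ∧ dw + (3*w) dx ∧ dz ∧ dw + (-2*z) dy ∧ dz ∧ dw

For a 2-form omega = sum_{i<j} g_{ij} dx_i ∧ dx_j, the exterior derivative is
  d(omega) = sum_{i<j} d(g_{ij}) ∧ dx_i ∧ dx_j = sum_{i<j, k} (∂g_{ij}/∂x_k) dx_k ∧ dx_i ∧ dx_j.
Expand each term, using dx_k ∧ dx_i ∧ dx_j = sgn(permutation) dx_{(a)} ∧ dx_{(b)} ∧ dx_{(c)} with (a < b < c) sorted:
  d(z*(2*w - 3*x - 3*z)) includes (∂/∂z)(z*(2*w - 3*x - 3*z)) dz = (2*w - 3*x - 6*z) dz, which multiplied by dx ∧ dy gives (2*w - 3*x - 6*z) dx ∧ dy ∧ dz
  d(z*(2*w - 3*x - 3*z)) includes (∂/∂w)(z*(2*w - 3*x - 3*z)) dw = (2*z) dw, which multiplied by dx ∧ dy gives (2*z) dx ∧ dy ∧ dw
  d(-3*w*z - 3*x^2 - y^2) includes (∂/∂y)(-3*w*z - 3*x^2 - y^2) dy = (-2*y) dy, which multiplied by dx ∧ dw gives (2*y) dx ∧ dy ∧ dw
  d(-3*w*z - 3*x^2 - y^2) includes (∂/∂z)(-3*w*z - 3*x^2 - y^2) dz = (-3*w) dz, which multiplied by dx ∧ dw gives (3*w) dx ∧ dz ∧ dw
  d(-2*y*z) includes (∂/∂y)(-2*y*z) dy = (-2*z) dy, which multiplied by dz ∧ dw gives (-2*z) dy ∧ dz ∧ dw
Collecting like 3-forms: d(omega) = (2*w - 3*x - 6*z) dx ∧ dy ∧ dz + (2*y + 2*z) dx ∧ dy ∧ dw + (3*w) dx ∧ dz ∧ dw + (-2*z) dy ∧ dz ∧ dw.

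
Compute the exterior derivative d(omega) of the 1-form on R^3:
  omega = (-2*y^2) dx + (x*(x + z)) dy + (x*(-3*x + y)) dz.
d(omega) = (2*x + 4*y + z) dx ∧ dy + (-6*x + y) dx ∧ dz

For a 1-form omega = sum_i f_i dx_i, the exterior derivative is
  d(omega) = sum_{i < j} (∂f_j/∂x_i - ∂f_i/∂x_j) dx_i ∧ dx_j.
  coefficient of dx ∧ dy: ∂f_2/∂x - ∂f_1/∂y = ∂(x*(x + z))/∂x - ∂(-2*y^2)/∂y = 2*x + 4*y + z
  coefficient of dx ∧ dz: ∂f_3/∂x - ∂f_1/∂z = ∂(x*(-3*x + y))/∂x - ∂(-2*y^2)/∂z = -6*x + y
Assembling: d(omega) = (2*x + 4*y + z) dx ∧ dy + (-6*x + y) dx ∧ dz.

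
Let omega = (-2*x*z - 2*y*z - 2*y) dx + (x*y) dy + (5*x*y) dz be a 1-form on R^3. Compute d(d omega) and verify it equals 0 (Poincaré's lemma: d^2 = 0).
d(d omega) = 0

Step 1: d omega = sum_{i<j} (∂f_j/∂x_i - ∂f_i/∂x_j) dx_i ∧ dx_j:
  coeff of dx ∧ dy: y + 2*z + 2
  coeff of dx ∧ dz: 2*x + 7*y
  coeff of dy ∧ dz: 5*x
Step 2: Apply d again to each 2-form coefficient. The only possible 3-form in R^3 is dx ∧ dy ∧ dz, with coefficient
  ∂(coeff of dy∧dz)/∂x - ∂(coeff of dx∧dz)/∂y + ∂(coeff of dx∧dy)/∂z
  = ∂/∂x (5*x) - ∂/∂y (2*x + 7*y) + ∂/∂z (y + 2*z + 2).
Each of these terms simplifies to sums of mixed partials that cancel in pairs. The result is 0 (by equality of mixed partials for smooth functions — Schwarz / Clairaut).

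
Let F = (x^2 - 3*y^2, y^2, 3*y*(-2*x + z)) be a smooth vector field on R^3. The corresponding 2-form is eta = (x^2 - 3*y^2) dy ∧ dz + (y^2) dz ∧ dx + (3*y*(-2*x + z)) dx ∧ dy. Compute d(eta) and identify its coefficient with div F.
d(eta) = (2*x + 5*y) dx ∧ dy ∧ dz; div F = 2*x + 5*y

For a 2-form in R^3 of the form above, applying d gives a 3-form with coefficient ∂P/∂x + ∂Q/∂y + ∂R/∂z:
  ∂P/∂x = 2*x
  ∂Q/∂y = 2*y
  ∂R/∂z = 3*y
Sum = 2*x + 5*y, which is exactly div F.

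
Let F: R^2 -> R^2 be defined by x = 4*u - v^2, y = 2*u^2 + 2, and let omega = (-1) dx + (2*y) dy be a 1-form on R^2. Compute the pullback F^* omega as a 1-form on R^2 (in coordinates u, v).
F^* omega = (16*u^3 + 16*u - 4) du + (2*v) dv

Using F^*(f dg) = (f ∘ F) d(g ∘ F), substitute each coordinate x_i by F_i(u, v) in f_i, and replace dx_i by d F_i = (∂F_i/∂u) du + (∂F_i/∂v) dv.
  For the x component: f_1(F) = -1; d F_1 = (4) du + (-2*v) dv
  For the y component: f_2(F) = 4*u^2 + 4; d F_2 = (4*u) du + (0) dv
Combining and collecting du, dv coefficients:
  coeff of du: 16*u^3 + 16*u - 4
  coeff of dv: 2*v
F^* omega = (16*u^3 + 16*u - 4) du + (2*v) dv.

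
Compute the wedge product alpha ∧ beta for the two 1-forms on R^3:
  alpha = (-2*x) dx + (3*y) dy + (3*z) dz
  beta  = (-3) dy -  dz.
alpha ∧ beta = (6*x) dx ∧ dy + (2*x) dx ∧ dz + (-3*y + 9*z) dy ∧ dz

Distribute the wedge, using dx_i ∧ dx_j = -dx_j ∧ dx_i and dx_i ∧ dx_i = 0. For each pair (i, j) with i < j, the coefficient of dx_i ∧ dx_j in alpha ∧ beta is (alpha_i * beta_j - alpha_j * beta_i). Collecting: alpha ∧ beta = (6*x) dx ∧ dy + (2*x) dx ∧ dz + (-3*y + 9*z) dy ∧ dz.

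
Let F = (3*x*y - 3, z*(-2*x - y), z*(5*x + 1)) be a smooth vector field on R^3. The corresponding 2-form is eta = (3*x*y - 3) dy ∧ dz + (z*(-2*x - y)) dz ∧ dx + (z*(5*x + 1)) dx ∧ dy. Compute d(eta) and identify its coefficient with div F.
d(eta) = (5*x + 3*y - z + 1) dx ∧ dy ∧ dz; div F = 5*x + 3*y - z + 1

For a 2-form in R^3 of the form above, applying d gives a 3-form with coefficient ∂P/∂x + ∂Q/∂y + ∂R/∂z:
  ∂P/∂x = 3*y
  ∂Q/∂y = -z
  ∂R/∂z = 5*x + 1
Sum = 5*x + 3*y - z + 1, which is exactly div F.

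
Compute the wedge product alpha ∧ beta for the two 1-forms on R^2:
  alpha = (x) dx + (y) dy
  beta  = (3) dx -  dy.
alpha ∧ beta = (-x - 3*y) dx ∧ dy

Distribute the wedge, using dx_i ∧ dx_j = -dx_j ∧ dx_i and dx_i ∧ dx_i = 0. For each pair (i, j) with i < j, the coefficient of dx_i ∧ dx_j in alpha ∧ beta is (alpha_i * beta_j - alpha_j * beta_i). Collecting: alpha ∧ beta = (-x - 3*y) dx ∧ dy.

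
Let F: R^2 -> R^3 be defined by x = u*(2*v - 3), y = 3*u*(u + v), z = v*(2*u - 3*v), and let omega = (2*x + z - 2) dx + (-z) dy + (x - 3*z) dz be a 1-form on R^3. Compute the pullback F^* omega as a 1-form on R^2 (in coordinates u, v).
F^* omega = (-12*u^2*v + 16*u*v^2 - 36*u*v + 18*u + 21*v^3 + 9*v^2 - 4*v + 6) du + (-2*u^2*v - 18*u^2 + 45*u*v^2 + 18*u*v - 4*u - 54*v^3) dv

Using F^*(f dg) = (f ∘ F) d(g ∘ F), substitute each coordinate x_i by F_i(u, v) in f_i, and replace dx_i by d F_i = (∂F_i/∂u) du + (∂F_i/∂v) dv.
  For the x component: f_1(F) = 6*u*v - 6*u - 3*v^2 - 2; d F_1 = (2*v - 3) du + (2*u) dv
  For the y component: f_2(F) = v*(-2*u + 3*v); d F_2 = (6*u + 3*v) du + (3*u) dv
  For the z component: f_3(F) = -4*u*v - 3*u + 9*v^2; d F_3 = (2*v) du + (2*u - 6*v) dv
Combining and collecting du, dv coefficients:
  coeff of du: -12*u^2*v + 16*u*v^2 - 36*u*v + 18*u + 21*v^3 + 9*v^2 - 4*v + 6
  coeff of dv: -2*u^2*v - 18*u^2 + 45*u*v^2 + 18*u*v - 4*u - 54*v^3
F^* omega = (-12*u^2*v + 16*u*v^2 - 36*u*v + 18*u + 21*v^3 + 9*v^2 - 4*v + 6) du + (-2*u^2*v - 18*u^2 + 45*u*v^2 + 18*u*v - 4*u - 54*v^3) dv.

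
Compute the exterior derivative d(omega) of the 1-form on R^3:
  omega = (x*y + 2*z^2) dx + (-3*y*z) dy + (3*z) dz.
d(omega) = (-x) dx ∧ dy + (-4*z) dx ∧ dz + (3*y) dy ∧ dz

For a 1-form omega = sum_i f_i dx_i, the exterior derivative is
  d(omega) = sum_{i < j} (∂f_j/∂x_i - ∂f_i/∂x_j) dx_i ∧ dx_j.
  coefficient of dx ∧ dy: ∂f_2/∂x - ∂f_1/∂y = ∂(-3*y*z)/∂x - ∂(x*y + 2*z^2)/∂y = -x
  coefficient of dx ∧ dz: ∂f_3/∂x - ∂f_1/∂z = ∂(3*z)/∂x - ∂(x*y + 2*z^2)/∂z = -4*z
  coefficient of dy ∧ dz: ∂f_3/∂y - ∂f_2/∂z = ∂(3*z)/∂y - ∂(-3*y*z)/∂z = 3*y
Assembling: d(omega) = (-x) dx ∧ dy + (-4*z) dx ∧ dz + (3*y) dy ∧ dz.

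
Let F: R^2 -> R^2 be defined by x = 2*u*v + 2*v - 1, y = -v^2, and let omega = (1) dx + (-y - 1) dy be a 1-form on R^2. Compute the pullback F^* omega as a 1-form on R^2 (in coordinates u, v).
F^* omega = (2*v) du + (2*u - 2*v^3 + 2*v + 2) dv

Using F^*(f dg) = (f ∘ F) d(g ∘ F), substitute each coordinate x_i by F_i(u, v) in f_i, and replace dx_i by d F_i = (∂F_i/∂u) du + (∂F_i/∂v) dv.
  For the x component: f_1(F) = 1; d F_1 = (2*v) du + (2*u + 2) dv
  For the y component: f_2(F) = v^2 - 1; d F_2 = (0) du + (-2*v) dv
Combining and collecting du, dv coefficients:
  coeff of du: 2*v
  coeff of dv: 2*u - 2*v^3 + 2*v + 2
F^* omega = (2*v) du + (2*u - 2*v^3 + 2*v + 2) dv.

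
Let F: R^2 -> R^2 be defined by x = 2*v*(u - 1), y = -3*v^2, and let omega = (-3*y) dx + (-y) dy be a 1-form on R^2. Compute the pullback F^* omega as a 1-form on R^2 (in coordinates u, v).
F^* omega = (18*v^3) du + (18*v^2*(u - v - 1)) dv

Using F^*(f dg) = (f ∘ F) d(g ∘ F), substitute each coordinate x_i by F_i(u, v) in f_i, and replace dx_i by d F_i = (∂F_i/∂u) du + (∂F_i/∂v) dv.
  For the x component: f_1(F) = 9*v^2; d F_1 = (2*v) du + (2*u - 2) dv
  For the y component: f_2(F) = 3*v^2; d F_2 = (0) du + (-6*v) dv
Combining and collecting du, dv coefficients:
  coeff of du: 18*v^3
  coeff of dv: 18*v^2*(u - v - 1)
F^* omega = (18*v^3) du + (18*v^2*(u - v - 1)) dv.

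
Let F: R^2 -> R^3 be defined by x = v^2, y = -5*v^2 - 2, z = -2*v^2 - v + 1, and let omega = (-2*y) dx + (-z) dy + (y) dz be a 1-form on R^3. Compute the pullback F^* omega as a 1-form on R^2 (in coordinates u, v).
F^* omega = (20*v^3 - 5*v^2 + 26*v + 2) dv

Using F^*(f dg) = (f ∘ F) d(g ∘ F), substitute each coordinate x_i by F_i(u, v) in f_i, and replace dx_i by d F_i = (∂F_i/∂u) du + (∂F_i/∂v) dv.
  For the x component: f_1(F) = 10*v^2 + 4; d F_1 = (0) du + (2*v) dv
  For the y component: f_2(F) = 2*v^2 + v - 1; d F_2 = (0) du + (-10*v) dv
  For the z component: f_3(F) = -5*v^2 - 2; d F_3 = (0) du + (-4*v - 1) dv
Combining and collecting du, dv coefficients:
  coeff of du: 0
  coeff of dv: 20*v^3 - 5*v^2 + 26*v + 2
F^* omega = (20*v^3 - 5*v^2 + 26*v + 2) dv.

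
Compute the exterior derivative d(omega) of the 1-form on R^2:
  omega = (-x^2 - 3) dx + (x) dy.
d(omega) = (1) dx ∧ dy

For a 1-form omega = sum_i f_i dx_i, the exterior derivative is
  d(omega) = sum_{i < j} (∂f_j/∂x_i - ∂f_i/∂x_j) dx_i ∧ dx_j.
  coefficient of dx ∧ dy: ∂f_2/∂x - ∂f_1/∂y = ∂(x)/∂x - ∂(-x^2 - 3)/∂y = 1
Assembling: d(omega) = (1) dx ∧ dy.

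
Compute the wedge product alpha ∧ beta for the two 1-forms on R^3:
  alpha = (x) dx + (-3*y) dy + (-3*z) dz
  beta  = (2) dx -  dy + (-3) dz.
alpha ∧ beta = (-x + 6*y) dx ∧ dy + (-3*x + 6*z) dx ∧ dz + (9*y - 3*z) dy ∧ dz

Distribute the wedge, using dx_i ∧ dx_j = -dx_j ∧ dx_i and dx_i ∧ dx_i = 0. For each pair (i, j) with i < j, the coefficient of dx_i ∧ dx_j in alpha ∧ beta is (alpha_i * beta_j - alpha_j * beta_i). Collecting: alpha ∧ beta = (-x + 6*y) dx ∧ dy + (-3*x + 6*z) dx ∧ dz + (9*y - 3*z) dy ∧ dz.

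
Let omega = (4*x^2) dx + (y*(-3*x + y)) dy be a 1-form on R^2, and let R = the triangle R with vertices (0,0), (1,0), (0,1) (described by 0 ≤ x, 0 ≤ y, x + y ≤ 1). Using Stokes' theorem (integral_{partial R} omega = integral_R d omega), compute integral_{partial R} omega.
integral_(partial R) omega = -1/2

Stokes: integral_partial_R omega = integral_R d omega with d omega = (∂Q/∂x - ∂P/∂y) dx ∧ dy.
  ∂Q/∂x = -3*y
  ∂P/∂y = 0
  integrand = ∂Q/∂x - ∂P/∂y = -3*y.
Integrating over R: integral_0^1 integral_0^{1-x} (-3*y) dy dx = -1/2.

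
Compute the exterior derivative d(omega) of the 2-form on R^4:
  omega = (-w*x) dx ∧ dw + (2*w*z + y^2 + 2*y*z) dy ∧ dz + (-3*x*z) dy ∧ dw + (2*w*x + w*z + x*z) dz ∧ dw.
d(omega) = (3*x + 2*z) dy ∧ dz ∧ dw + (-3*z) dx ∧ dy ∧ dw + (2*w + z) dx ∧ dz ∧ dw

For a 2-form omega = sum_{i<j} g_{ij} dx_i ∧ dx_j, the exterior derivative is
  d(omega) = sum_{i<j} d(g_{ij}) ∧ dx_i ∧ dx_j = sum_{i<j, k} (∂g_{ij}/∂x_k) dx_k ∧ dx_i ∧ dx_j.
Expand each term, using dx_k ∧ dx_i ∧ dx_j = sgn(permutation) dx_{(a)} ∧ dx_{(b)} ∧ dx_{(c)} with (a < b < c) sorted:
  d(2*w*z + y^2 + 2*y*z) includes (∂/∂w)(2*w*z + y^2 + 2*y*z) dw = (2*z) dw, which multiplied by dy ∧ dz gives (2*z) dy ∧ dz ∧ dw
  d(-3*x*z) includes (∂/∂x)(-3*x*z) dx = (-3*z) dx, which multiplied by dy ∧ dw gives (-3*z) dx ∧ dy ∧ dw
  d(-3*x*z) includes (∂/∂z)(-3*x*z) dz = (-3*x) dz, which multiplied by dy ∧ dw gives (3*x) dy ∧ dz ∧ dw
  d(2*w*x + w*z + x*z) includes (∂/∂x)(2*w*x + w*z + x*z) dx = (2*w + z) dx, which multiplied by dz ∧ dw gives (2*w + z) dx ∧ dz ∧ dw
Collecting like 3-forms: d(omega) = (3*x + 2*z) dy ∧ dz ∧ dw + (-3*z) dx ∧ dy ∧ dw + (2*w + z) dx ∧ dz ∧ dw.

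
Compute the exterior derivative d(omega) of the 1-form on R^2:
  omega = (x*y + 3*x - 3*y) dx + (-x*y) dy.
d(omega) = (-x - y + 3) dx ∧ dy

For a 1-form omega = sum_i f_i dx_i, the exterior derivative is
  d(omega) = sum_{i < j} (∂f_j/∂x_i - ∂f_i/∂x_j) dx_i ∧ dx_j.
  coefficient of dx ∧ dy: ∂f_2/∂x - ∂f_1/∂y = ∂(-x*y)/∂x - ∂(x*y + 3*x - 3*y)/∂y = -x - y + 3
Assembling: d(omega) = (-x - y + 3) dx ∧ dy.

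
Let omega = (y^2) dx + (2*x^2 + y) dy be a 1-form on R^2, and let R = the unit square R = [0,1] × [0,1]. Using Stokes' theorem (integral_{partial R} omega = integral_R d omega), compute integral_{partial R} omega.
integral_(partial R) omega = 1

Stokes: integral_partial_R omega = integral_R d omega with d omega = (∂Q/∂x - ∂P/∂y) dx ∧ dy.
  ∂Q/∂x = 4*x
  ∂P/∂y = 2*y
  integrand = ∂Q/∂x - ∂P/∂y = 4*x - 2*y.
Integrating over R: integral_0^1 integral_0^1 (4*x - 2*y) dx dy = 1.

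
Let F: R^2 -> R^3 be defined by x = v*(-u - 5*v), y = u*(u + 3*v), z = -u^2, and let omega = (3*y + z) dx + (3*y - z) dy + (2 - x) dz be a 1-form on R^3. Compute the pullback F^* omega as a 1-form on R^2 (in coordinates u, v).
F^* omega = (2*u*(4*u^2 + 13*u*v + 4*v^2 - 2)) du + (2*u*(5*u^2 - u*v - 45*v^2)) dv

Using F^*(f dg) = (f ∘ F) d(g ∘ F), substitute each coordinate x_i by F_i(u, v) in f_i, and replace dx_i by d F_i = (∂F_i/∂u) du + (∂F_i/∂v) dv.
  For the x component: f_1(F) = u*(2*u + 9*v); d F_1 = (-v) du + (-u - 10*v) dv
  For the y component: f_2(F) = u*(4*u + 9*v); d F_2 = (2*u + 3*v) du + (3*u) dv
  For the z component: f_3(F) = u*v + 5*v^2 + 2; d F_3 = (-2*u) du + (0) dv
Combining and collecting du, dv coefficients:
  coeff of du: 2*u*(4*u^2 + 13*u*v + 4*v^2 - 2)
  coeff of dv: 2*u*(5*u^2 - u*v - 45*v^2)
F^* omega = (2*u*(4*u^2 + 13*u*v + 4*v^2 - 2)) du + (2*u*(5*u^2 - u*v - 45*v^2)) dv.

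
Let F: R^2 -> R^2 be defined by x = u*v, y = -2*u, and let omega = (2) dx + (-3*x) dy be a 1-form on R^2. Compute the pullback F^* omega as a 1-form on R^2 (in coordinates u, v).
F^* omega = (2*v*(3*u + 1)) du + (2*u) dv

Using F^*(f dg) = (f ∘ F) d(g ∘ F), substitute each coordinate x_i by F_i(u, v) in f_i, and replace dx_i by d F_i = (∂F_i/∂u) du + (∂F_i/∂v) dv.
  For the x component: f_1(F) = 2; d F_1 = (v) du + (u) dv
  For the y component: f_2(F) = -3*u*v; d F_2 = (-2) du + (0) dv
Combining and collecting du, dv coefficients:
  coeff of du: 2*v*(3*u + 1)
  coeff of dv: 2*u
F^* omega = (2*v*(3*u + 1)) du + (2*u) dv.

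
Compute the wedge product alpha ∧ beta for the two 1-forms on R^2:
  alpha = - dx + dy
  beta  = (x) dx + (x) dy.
alpha ∧ beta = (-2*x) dx ∧ dy

Distribute the wedge, using dx_i ∧ dx_j = -dx_j ∧ dx_i and dx_i ∧ dx_i = 0. For each pair (i, j) with i < j, the coefficient of dx_i ∧ dx_j in alpha ∧ beta is (alpha_i * beta_j - alpha_j * beta_i). Collecting: alpha ∧ beta = (-2*x) dx ∧ dy.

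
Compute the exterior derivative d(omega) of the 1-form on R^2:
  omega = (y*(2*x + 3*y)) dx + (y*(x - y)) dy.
d(omega) = (-2*x - 5*y) dx ∧ dy

For a 1-form omega = sum_i f_i dx_i, the exterior derivative is
  d(omega) = sum_{i < j} (∂f_j/∂x_i - ∂f_i/∂x_j) dx_i ∧ dx_j.
  coefficient of dx ∧ dy: ∂f_2/∂x - ∂f_1/∂y = ∂(y*(x - y))/∂x - ∂(y*(2*x + 3*y))/∂y = -2*x - 5*y
Assembling: d(omega) = (-2*x - 5*y) dx ∧ dy.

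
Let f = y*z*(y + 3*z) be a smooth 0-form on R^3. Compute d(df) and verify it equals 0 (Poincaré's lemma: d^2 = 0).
d(df) = 0

Step 1: df = sum_i (∂f/∂x_i) dx_i = (0) dx + (z*(2*y + 3*z)) dy + (y*(y + 6*z)) dz.
Step 2: Apply d again. Using the 1-form formula, the coefficient of dx ∧ dy in d(df) is ∂^2 f/∂x ∂y - ∂^2 f/∂y ∂x = (0) - (0) = 0 (equality of mixed partials for smooth f).
Similarly for dx ∧ dz and dy ∧ dz — all coefficients vanish. So d(df) = 0.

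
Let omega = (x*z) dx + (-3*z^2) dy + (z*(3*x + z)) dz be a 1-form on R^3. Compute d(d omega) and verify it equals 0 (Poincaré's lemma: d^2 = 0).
d(d omega) = 0

Step 1: d omega = sum_{i<j} (∂f_j/∂x_i - ∂f_i/∂x_j) dx_i ∧ dx_j:
  coeff of dx ∧ dy: 0
  coeff of dx ∧ dz: -x + 3*z
  coeff of dy ∧ dz: 6*z
Step 2: Apply d again to each 2-form coefficient. The only possible 3-form in R^3 is dx ∧ dy ∧ dz, with coefficient
  ∂(coeff of dy∧dz)/∂x - ∂(coeff of dx∧dz)/∂y + ∂(coeff of dx∧dy)/∂z
  = ∂/∂x (6*z) - ∂/∂y (-x + 3*z) + ∂/∂z (0).
Each of these terms simplifies to sums of mixed partials that cancel in pairs. The result is 0 (by equality of mixed partials for smooth functions — Schwarz / Clairaut).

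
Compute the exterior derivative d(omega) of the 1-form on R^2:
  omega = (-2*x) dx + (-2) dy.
d(omega) = 0

For a 1-form omega = sum_i f_i dx_i, the exterior derivative is
  d(omega) = sum_{i < j} (∂f_j/∂x_i - ∂f_i/∂x_j) dx_i ∧ dx_j.

Assembling: d(omega) = 0.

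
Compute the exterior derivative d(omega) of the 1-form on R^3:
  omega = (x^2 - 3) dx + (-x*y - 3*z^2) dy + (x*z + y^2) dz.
d(omega) = (-y) dx ∧ dy + (z) dx ∧ dz + (2*y + 6*z) dy ∧ dz

For a 1-form omega = sum_i f_i dx_i, the exterior derivative is
  d(omega) = sum_{i < j} (∂f_j/∂x_i - ∂f_i/∂x_j) dx_i ∧ dx_j.
  coefficient of dx ∧ dy: ∂f_2/∂x - ∂f_1/∂y = ∂(-x*y - 3*z^2)/∂x - ∂(x^2 - 3)/∂y = -y
  coefficient of dx ∧ dz: ∂f_3/∂x - ∂f_1/∂z = ∂(x*z + y^2)/∂x - ∂(x^2 - 3)/∂z = z
  coefficient of dy ∧ dz: ∂f_3/∂y - ∂f_2/∂z = ∂(x*z + y^2)/∂y - ∂(-x*y - 3*z^2)/∂z = 2*y + 6*z
Assembling: d(omega) = (-y) dx ∧ dy + (z) dx ∧ dz + (2*y + 6*z) dy ∧ dz.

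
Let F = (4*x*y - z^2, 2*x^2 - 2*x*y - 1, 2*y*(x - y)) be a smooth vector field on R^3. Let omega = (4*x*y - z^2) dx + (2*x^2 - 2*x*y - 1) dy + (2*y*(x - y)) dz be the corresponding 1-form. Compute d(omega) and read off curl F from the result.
d(omega) = (2*x - 4*y) dy ∧ dz + (-2*y - 2*z) dz ∧ dx + (-2*y) dx ∧ dy; curl F = (2*x - 4*y, -2*y - 2*z, -2*y)

d omega = sum_{i<j} (∂f_j/∂x_i - ∂f_i/∂x_j) dx_i ∧ dx_j. Under the identification (dy ∧ dz, dz ∧ dx, dx ∧ dy) ↔ (e_x, e_y, e_z), the coefficients are exactly the components of curl F. Compute:
  ∂R/∂y - ∂Q/∂z = (2*x - 4*y) - (0) = 2*x - 4*y
  ∂P/∂z - ∂R/∂x = (-2*z) - (2*y) = -2*y - 2*z
  ∂Q/∂x - ∂P/∂y = (4*x - 2*y) - (4*x) = -2*y.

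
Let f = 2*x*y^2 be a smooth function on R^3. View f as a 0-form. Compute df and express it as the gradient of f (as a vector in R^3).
df = (2*y^2) dx + (4*x*y) dy + (0) dz; grad f = (2*y^2, 4*x*y, 0)

For a 0-form f, d f = (∂f/∂x) dx + (∂f/∂y) dy + (∂f/∂z) dz. The components of the vector representation are exactly the entries of grad f in Cartesian coordinates:
  ∂f/∂x = 2*y^2
  ∂f/∂y = 4*x*y
  ∂f/∂z = 0.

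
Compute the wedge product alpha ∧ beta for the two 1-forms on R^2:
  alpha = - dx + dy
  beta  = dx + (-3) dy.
alpha ∧ beta = (2) dx ∧ dy

Distribute the wedge, using dx_i ∧ dx_j = -dx_j ∧ dx_i and dx_i ∧ dx_i = 0. For each pair (i, j) with i < j, the coefficient of dx_i ∧ dx_j in alpha ∧ beta is (alpha_i * beta_j - alpha_j * beta_i). Collecting: alpha ∧ beta = (2) dx ∧ dy.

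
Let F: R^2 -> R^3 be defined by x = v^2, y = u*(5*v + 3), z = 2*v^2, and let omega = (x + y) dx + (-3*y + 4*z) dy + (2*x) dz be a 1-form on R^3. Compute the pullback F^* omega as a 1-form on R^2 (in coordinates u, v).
F^* omega = (-75*u*v^2 - 90*u*v - 27*u + 40*v^3 + 24*v^2) du + (-75*u^2*v - 45*u^2 + 50*u*v^2 + 6*u*v + 10*v^3) dv

Using F^*(f dg) = (f ∘ F) d(g ∘ F), substitute each coordinate x_i by F_i(u, v) in f_i, and replace dx_i by d F_i = (∂F_i/∂u) du + (∂F_i/∂v) dv.
  For the x component: f_1(F) = 5*u*v + 3*u + v^2; d F_1 = (0) du + (2*v) dv
  For the y component: f_2(F) = -15*u*v - 9*u + 8*v^2; d F_2 = (5*v + 3) du + (5*u) dv
  For the z component: f_3(F) = 2*v^2; d F_3 = (0) du + (4*v) dv
Combining and collecting du, dv coefficients:
  coeff of du: -75*u*v^2 - 90*u*v - 27*u + 40*v^3 + 24*v^2
  coeff of dv: -75*u^2*v - 45*u^2 + 50*u*v^2 + 6*u*v + 10*v^3
F^* omega = (-75*u*v^2 - 90*u*v - 27*u + 40*v^3 + 24*v^2) du + (-75*u^2*v - 45*u^2 + 50*u*v^2 + 6*u*v + 10*v^3) dv.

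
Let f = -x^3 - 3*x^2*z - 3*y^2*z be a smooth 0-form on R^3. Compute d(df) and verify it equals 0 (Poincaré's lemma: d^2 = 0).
d(df) = 0

Step 1: df = sum_i (∂f/∂x_i) dx_i = (3*x*(-x - 2*z)) dx + (-6*y*z) dy + (-3*x^2 - 3*y^2) dz.
Step 2: Apply d again. Using the 1-form formula, the coefficient of dx ∧ dy in d(df) is ∂^2 f/∂x ∂y - ∂^2 f/∂y ∂x = (0) - (0) = 0 (equality of mixed partials for smooth f).
Similarly for dx ∧ dz and dy ∧ dz — all coefficients vanish. So d(df) = 0.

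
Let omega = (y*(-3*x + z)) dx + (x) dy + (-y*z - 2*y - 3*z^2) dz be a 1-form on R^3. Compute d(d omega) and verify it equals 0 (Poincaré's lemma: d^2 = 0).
d(d omega) = 0

Step 1: d omega = sum_{i<j} (∂f_j/∂x_i - ∂f_i/∂x_j) dx_i ∧ dx_j:
  coeff of dx ∧ dy: 3*x - z + 1
  coeff of dx ∧ dz: -y
  coeff of dy ∧ dz: -z - 2
Step 2: Apply d again to each 2-form coefficient. The only possible 3-form in R^3 is dx ∧ dy ∧ dz, with coefficient
  ∂(coeff of dy∧dz)/∂x - ∂(coeff of dx∧dz)/∂y + ∂(coeff of dx∧dy)/∂z
  = ∂/∂x (-z - 2) - ∂/∂y (-y) + ∂/∂z (3*x - z + 1).
Each of these terms simplifies to sums of mixed partials that cancel in pairs. The result is 0 (by equality of mixed partials for smooth functions — Schwarz / Clairaut).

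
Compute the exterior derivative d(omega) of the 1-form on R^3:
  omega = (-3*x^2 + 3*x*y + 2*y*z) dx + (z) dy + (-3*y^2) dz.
d(omega) = (-3*x - 2*z) dx ∧ dy + (-2*y) dx ∧ dz + (-6*y - 1) dy ∧ dz

For a 1-form omega = sum_i f_i dx_i, the exterior derivative is
  d(omega) = sum_{i < j} (∂f_j/∂x_i - ∂f_i/∂x_j) dx_i ∧ dx_j.
  coefficient of dx ∧ dy: ∂f_2/∂x - ∂f_1/∂y = ∂(z)/∂x - ∂(-3*x^2 + 3*x*y + 2*y*z)/∂y = -3*x - 2*z
  coefficient of dx ∧ dz: ∂f_3/∂x - ∂f_1/∂z = ∂(-3*y^2)/∂x - ∂(-3*x^2 + 3*x*y + 2*y*z)/∂z = -2*y
  coefficient of dy ∧ dz: ∂f_3/∂y - ∂f_2/∂z = ∂(-3*y^2)/∂y - ∂(z)/∂z = -6*y - 1
Assembling: d(omega) = (-3*x - 2*z) dx ∧ dy + (-2*y) dx ∧ dz + (-6*y - 1) dy ∧ dz.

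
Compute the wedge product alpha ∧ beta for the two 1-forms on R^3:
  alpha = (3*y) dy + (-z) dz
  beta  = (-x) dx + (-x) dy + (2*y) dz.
alpha ∧ beta = (3*x*y) dx ∧ dy + (-x*z + 6*y^2) dy ∧ dz + (-x*z) dx ∧ dz

Distribute the wedge, using dx_i ∧ dx_j = -dx_j ∧ dx_i and dx_i ∧ dx_i = 0. For each pair (i, j) with i < j, the coefficient of dx_i ∧ dx_j in alpha ∧ beta is (alpha_i * beta_j - alpha_j * beta_i). Collecting: alpha ∧ beta = (3*x*y) dx ∧ dy + (-x*z + 6*y^2) dy ∧ dz + (-x*z) dx ∧ dz.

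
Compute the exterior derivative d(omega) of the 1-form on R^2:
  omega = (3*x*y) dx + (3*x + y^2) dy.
d(omega) = (3 - 3*x) dx ∧ dy

For a 1-form omega = sum_i f_i dx_i, the exterior derivative is
  d(omega) = sum_{i < j} (∂f_j/∂x_i - ∂f_i/∂x_j) dx_i ∧ dx_j.
  coefficient of dx ∧ dy: ∂f_2/∂x - ∂f_1/∂y = ∂(3*x + y^2)/∂x - ∂(3*x*y)/∂y = 3 - 3*x
Assembling: d(omega) = (3 - 3*x) dx ∧ dy.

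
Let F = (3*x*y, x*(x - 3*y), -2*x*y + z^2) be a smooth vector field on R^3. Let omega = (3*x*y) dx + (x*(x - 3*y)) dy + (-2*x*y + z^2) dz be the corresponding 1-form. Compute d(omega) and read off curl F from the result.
d(omega) = (-2*x) dy ∧ dz + (2*y) dz ∧ dx + (-x - 3*y) dx ∧ dy; curl F = (-2*x, 2*y, -x - 3*y)

d omega = sum_{i<j} (∂f_j/∂x_i - ∂f_i/∂x_j) dx_i ∧ dx_j. Under the identification (dy ∧ dz, dz ∧ dx, dx ∧ dy) ↔ (e_x, e_y, e_z), the coefficients are exactly the components of curl F. Compute:
  ∂R/∂y - ∂Q/∂z = (-2*x) - (0) = -2*x
  ∂P/∂z - ∂R/∂x = (0) - (-2*y) = 2*y
  ∂Q/∂x - ∂P/∂y = (2*x - 3*y) - (3*x) = -x - 3*y.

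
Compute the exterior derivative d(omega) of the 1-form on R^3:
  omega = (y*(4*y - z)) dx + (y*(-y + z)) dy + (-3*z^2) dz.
d(omega) = (-8*y + z) dx ∧ dy + (y) dx ∧ dz + (-y) dy ∧ dz

For a 1-form omega = sum_i f_i dx_i, the exterior derivative is
  d(omega) = sum_{i < j} (∂f_j/∂x_i - ∂f_i/∂x_j) dx_i ∧ dx_j.
  coefficient of dx ∧ dy: ∂f_2/∂x - ∂f_1/∂y = ∂(y*(-y + z))/∂x - ∂(y*(4*y - z))/∂y = -8*y + z
  coefficient of dx ∧ dz: ∂f_3/∂x - ∂f_1/∂z = ∂(-3*z^2)/∂x - ∂(y*(4*y - z))/∂z = y
  coefficient of dy ∧ dz: ∂f_3/∂y - ∂f_2/∂z = ∂(-3*z^2)/∂y - ∂(y*(-y + z))/∂z = -y
Assembling: d(omega) = (-8*y + z) dx ∧ dy + (y) dx ∧ dz + (-y) dy ∧ dz.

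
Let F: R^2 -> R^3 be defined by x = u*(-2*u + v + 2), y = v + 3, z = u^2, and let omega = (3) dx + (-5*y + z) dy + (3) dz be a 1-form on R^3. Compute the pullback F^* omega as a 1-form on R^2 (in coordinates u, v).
F^* omega = (-6*u + 3*v + 6) du + (u^2 + 3*u - 5*v - 15) dv

Using F^*(f dg) = (f ∘ F) d(g ∘ F), substitute each coordinate x_i by F_i(u, v) in f_i, and replace dx_i by d F_i = (∂F_i/∂u) du + (∂F_i/∂v) dv.
  For the x component: f_1(F) = 3; d F_1 = (-4*u + v + 2) du + (u) dv
  For the y component: f_2(F) = u^2 - 5*v - 15; d F_2 = (0) du + (1) dv
  For the z component: f_3(F) = 3; d F_3 = (2*u) du + (0) dv
Combining and collecting du, dv coefficients:
  coeff of du: -6*u + 3*v + 6
  coeff of dv: u^2 + 3*u - 5*v - 15
F^* omega = (-6*u + 3*v + 6) du + (u^2 + 3*u - 5*v - 15) dv.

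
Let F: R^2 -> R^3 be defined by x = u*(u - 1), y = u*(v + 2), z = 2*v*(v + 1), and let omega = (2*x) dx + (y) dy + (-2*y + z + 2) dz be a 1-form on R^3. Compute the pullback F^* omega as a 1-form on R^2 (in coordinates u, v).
F^* omega = (u*(4*u^2 - 6*u + v^2 + 4*v + 6)) du + (u^2*v + 2*u^2 - 8*u*v^2 - 20*u*v - 8*u + 8*v^3 + 12*v^2 + 12*v + 4) dv

Using F^*(f dg) = (f ∘ F) d(g ∘ F), substitute each coordinate x_i by F_i(u, v) in f_i, and replace dx_i by d F_i = (∂F_i/∂u) du + (∂F_i/∂v) dv.
  For the x component: f_1(F) = 2*u*(u - 1); d F_1 = (2*u - 1) du + (0) dv
  For the y component: f_2(F) = u*(v + 2); d F_2 = (v + 2) du + (u) dv
  For the z component: f_3(F) = -2*u*v - 4*u + 2*v^2 + 2*v + 2; d F_3 = (0) du + (4*v + 2) dv
Combining and collecting du, dv coefficients:
  coeff of du: u*(4*u^2 - 6*u + v^2 + 4*v + 6)
  coeff of dv: u^2*v + 2*u^2 - 8*u*v^2 - 20*u*v - 8*u + 8*v^3 + 12*v^2 + 12*v + 4
F^* omega = (u*(4*u^2 - 6*u + v^2 + 4*v + 6)) du + (u^2*v + 2*u^2 - 8*u*v^2 - 20*u*v - 8*u + 8*v^3 + 12*v^2 + 12*v + 4) dv.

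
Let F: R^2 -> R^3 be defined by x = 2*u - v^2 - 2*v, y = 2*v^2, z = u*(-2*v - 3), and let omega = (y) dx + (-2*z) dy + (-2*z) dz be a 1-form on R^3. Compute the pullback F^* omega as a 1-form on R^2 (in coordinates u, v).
F^* omega = (-8*u*v^2 - 24*u*v - 18*u + 4*v^2) du + (-8*u^2*v - 12*u^2 + 16*u*v^2 + 24*u*v - 4*v^3 - 4*v^2) dv

Using F^*(f dg) = (f ∘ F) d(g ∘ F), substitute each coordinate x_i by F_i(u, v) in f_i, and replace dx_i by d F_i = (∂F_i/∂u) du + (∂F_i/∂v) dv.
  For the x component: f_1(F) = 2*v^2; d F_1 = (2) du + (-2*v - 2) dv
  For the y component: f_2(F) = 2*u*(2*v + 3); d F_2 = (0) du + (4*v) dv
  For the z component: f_3(F) = 2*u*(2*v + 3); d F_3 = (-2*v - 3) du + (-2*u) dv
Combining and collecting du, dv coefficients:
  coeff of du: -8*u*v^2 - 24*u*v - 18*u + 4*v^2
  coeff of dv: -8*u^2*v - 12*u^2 + 16*u*v^2 + 24*u*v - 4*v^3 - 4*v^2
F^* omega = (-8*u*v^2 - 24*u*v - 18*u + 4*v^2) du + (-8*u^2*v - 12*u^2 + 16*u*v^2 + 24*u*v - 4*v^3 - 4*v^2) dv.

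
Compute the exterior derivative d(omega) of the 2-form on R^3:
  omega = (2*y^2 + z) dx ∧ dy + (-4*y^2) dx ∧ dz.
d(omega) = (8*y + 1) dx ∧ dy ∧ dz

For a 2-form omega = sum_{i<j} g_{ij} dx_i ∧ dx_j, the exterior derivative is
  d(omega) = sum_{i<j} d(g_{ij}) ∧ dx_i ∧ dx_j = sum_{i<j, k} (∂g_{ij}/∂x_k) dx_k ∧ dx_i ∧ dx_j.
Expand each term, using dx_k ∧ dx_i ∧ dx_j = sgn(permutation) dx_{(a)} ∧ dx_{(b)} ∧ dx_{(c)} with (a < b < c) sorted:
  d(2*y^2 + z) includes (∂/∂z)(2*y^2 + z) dz = (1) dz, which multiplied by dx ∧ dy gives (1) dx ∧ dy ∧ dz
  d(-4*y^2) includes (∂/∂y)(-4*y^2) dy = (-8*y) dy, which multiplied by dx ∧ dz gives (8*y) dx ∧ dy ∧ dz
Collecting like 3-forms: d(omega) = (8*y + 1) dx ∧ dy ∧ dz.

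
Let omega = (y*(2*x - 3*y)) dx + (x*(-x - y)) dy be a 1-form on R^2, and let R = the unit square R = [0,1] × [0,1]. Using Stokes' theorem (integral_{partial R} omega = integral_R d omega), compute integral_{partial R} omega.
integral_(partial R) omega = 1/2

Stokes: integral_partial_R omega = integral_R d omega with d omega = (∂Q/∂x - ∂P/∂y) dx ∧ dy.
  ∂Q/∂x = -2*x - y
  ∂P/∂y = 2*x - 6*y
  integrand = ∂Q/∂x - ∂P/∂y = -4*x + 5*y.
Integrating over R: integral_0^1 integral_0^1 (-4*x + 5*y) dx dy = 1/2.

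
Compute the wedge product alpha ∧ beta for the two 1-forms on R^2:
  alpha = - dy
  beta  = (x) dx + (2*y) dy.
alpha ∧ beta = (x) dx ∧ dy

Distribute the wedge, using dx_i ∧ dx_j = -dx_j ∧ dx_i and dx_i ∧ dx_i = 0. For each pair (i, j) with i < j, the coefficient of dx_i ∧ dx_j in alpha ∧ beta is (alpha_i * beta_j - alpha_j * beta_i). Collecting: alpha ∧ beta = (x) dx ∧ dy.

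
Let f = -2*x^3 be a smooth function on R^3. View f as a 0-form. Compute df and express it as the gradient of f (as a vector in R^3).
df = (-6*x^2) dx + (0) dy + (0) dz; grad f = (-6*x^2, 0, 0)

For a 0-form f, d f = (∂f/∂x) dx + (∂f/∂y) dy + (∂f/∂z) dz. The components of the vector representation are exactly the entries of grad f in Cartesian coordinates:
  ∂f/∂x = -6*x^2
  ∂f/∂y = 0
  ∂f/∂z = 0.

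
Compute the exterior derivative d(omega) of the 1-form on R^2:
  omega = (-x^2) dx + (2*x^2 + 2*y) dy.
d(omega) = (4*x) dx ∧ dy

For a 1-form omega = sum_i f_i dx_i, the exterior derivative is
  d(omega) = sum_{i < j} (∂f_j/∂x_i - ∂f_i/∂x_j) dx_i ∧ dx_j.
  coefficient of dx ∧ dy: ∂f_2/∂x - ∂f_1/∂y = ∂(2*x^2 + 2*y)/∂x - ∂(-x^2)/∂y = 4*x
Assembling: d(omega) = (4*x) dx ∧ dy.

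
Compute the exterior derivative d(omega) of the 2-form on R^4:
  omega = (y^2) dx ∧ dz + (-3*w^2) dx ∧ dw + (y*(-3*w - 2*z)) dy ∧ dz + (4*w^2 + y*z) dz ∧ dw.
d(omega) = (-2*y) dx ∧ dy ∧ dz + (-3*y + z) dy ∧ dz ∧ dw

For a 2-form omega = sum_{i<j} g_{ij} dx_i ∧ dx_j, the exterior derivative is
  d(omega) = sum_{i<j} d(g_{ij}) ∧ dx_i ∧ dx_j = sum_{i<j, k} (∂g_{ij}/∂x_k) dx_k ∧ dx_i ∧ dx_j.
Expand each term, using dx_k ∧ dx_i ∧ dx_j = sgn(permutation) dx_{(a)} ∧ dx_{(b)} ∧ dx_{(c)} with (a < b < c) sorted:
  d(y^2) includes (∂/∂y)(y^2) dy = (2*y) dy, which multiplied by dx ∧ dz gives (-2*y) dx ∧ dy ∧ dz
  d(y*(-3*w - 2*z)) includes (∂/∂w)(y*(-3*w - 2*z)) dw = (-3*y) dw, which multiplied by dy ∧ dz gives (-3*y) dy ∧ dz ∧ dw
  d(4*w^2 + y*z) includes (∂/∂y)(4*w^2 + y*z) dy = (z) dy, which multiplied by dz ∧ dw gives (z) dy ∧ dz ∧ dw
Collecting like 3-forms: d(omega) = (-2*y) dx ∧ dy ∧ dz + (-3*y + z) dy ∧ dz ∧ dw.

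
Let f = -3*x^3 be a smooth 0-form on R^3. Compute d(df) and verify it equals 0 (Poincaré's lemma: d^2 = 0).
d(df) = 0

Step 1: df = sum_i (∂f/∂x_i) dx_i = (-9*x^2) dx + (0) dy + (0) dz.
Step 2: Apply d again. Using the 1-form formula, the coefficient of dx ∧ dy in d(df) is ∂^2 f/∂x ∂y - ∂^2 f/∂y ∂x = (0) - (0) = 0 (equality of mixed partials for smooth f).
Similarly for dx ∧ dz and dy ∧ dz — all coefficients vanish. So d(df) = 0.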